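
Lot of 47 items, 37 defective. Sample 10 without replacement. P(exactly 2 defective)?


Hypergeometric: C(37,2)×C(10,8)/C(47,10)
= 666×45/5178066751 = 29970/5178066751

P(X=2) = 29970/5178066751 ≈ 0.00%


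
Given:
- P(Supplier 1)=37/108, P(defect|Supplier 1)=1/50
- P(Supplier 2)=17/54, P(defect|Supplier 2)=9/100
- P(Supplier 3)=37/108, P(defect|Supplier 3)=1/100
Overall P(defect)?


P(B) = Σ P(B|Aᵢ)×P(Aᵢ)
  1/50×37/108 = 37/5400
  9/100×17/54 = 17/600
  1/100×37/108 = 37/10800
Sum = 139/3600

P(defect) = 139/3600 ≈ 3.86%


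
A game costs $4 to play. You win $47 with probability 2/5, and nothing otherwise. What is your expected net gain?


E[gain] = (47-4)×2/5 + (-4)×3/5
= 86/5 - 12/5 = 74/5

Expected net gain = $74/5 ≈ $14.80


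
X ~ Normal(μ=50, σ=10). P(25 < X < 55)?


z₁=(25-50)/10=-2.5, z₂=(55-50)/10=0.5
P = Φ(0.5) - Φ(-2.5) = 0.691462 - 0.006210 = 0.685252 ≈ 0.6853

P(25 < X < 55) ≈ 0.6853


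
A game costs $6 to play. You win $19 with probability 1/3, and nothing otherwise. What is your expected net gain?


E[gain] = (19-6)×1/3 + (-6)×2/3
= 13/3 - 4 = 1/3

Expected net gain = $1/3 ≈ $0.33


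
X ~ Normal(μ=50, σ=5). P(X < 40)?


z = (40-50)/5 = -2.0
P(Z < -2.0) = 0.0228

P(X < 40) ≈ 0.0228


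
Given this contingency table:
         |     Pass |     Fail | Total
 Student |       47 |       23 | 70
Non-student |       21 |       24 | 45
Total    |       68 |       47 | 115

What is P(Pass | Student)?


P(Pass | Student) = 47/(47+23) = 47/70

P(Pass|Student) = 47/70 ≈ 67.14%


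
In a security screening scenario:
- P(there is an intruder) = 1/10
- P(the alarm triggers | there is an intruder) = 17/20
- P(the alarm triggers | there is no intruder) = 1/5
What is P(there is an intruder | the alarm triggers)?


Using Bayes' theorem:
P(A|B) = P(B|A)·P(A) / P(B)

P(the alarm triggers) = 17/20 × 1/10 + 1/5 × 9/10
= 17/200 + 9/50 = 53/200

P(there is an intruder|the alarm triggers) = (17/200) / (53/200) = 17/53

P(there is an intruder|the alarm triggers) = 17/53 ≈ 32.08%


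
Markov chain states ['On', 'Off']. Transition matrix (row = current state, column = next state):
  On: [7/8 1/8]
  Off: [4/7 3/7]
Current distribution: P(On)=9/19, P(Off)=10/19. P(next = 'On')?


P(next=On) = Σᵢ P(now=i)×P(i→On)
= 9/19×7/8 + 10/19×4/7
= 63/152 + 40/133 = 761/1064

P = 761/1064 ≈ 0.7152


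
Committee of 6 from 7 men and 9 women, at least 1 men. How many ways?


Count by #men:
  1M,5W: C(7,1)×C(9,5)=882
  2M,4W: C(7,2)×C(9,4)=2646
  3M,3W: C(7,3)×C(9,3)=2940
  4M,2W: C(7,4)×C(9,2)=1260
  5M,1W: C(7,5)×C(9,1)=189
  6M,0W: C(7,6)×C(9,0)=7
Total = 7924

7924


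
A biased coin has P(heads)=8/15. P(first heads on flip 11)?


Geometric: P(X=11) = (1-p)^(k-1)×p = (7/15)^10×8/15 = 2259801992/8649755859375

P(X=11) = 2259801992/8649755859375 ≈ 0.03%


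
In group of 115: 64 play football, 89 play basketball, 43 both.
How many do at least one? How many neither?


|A∪B| = 64+89-43 = 110
Neither = 115-110 = 5

At least one: 110; Neither: 5


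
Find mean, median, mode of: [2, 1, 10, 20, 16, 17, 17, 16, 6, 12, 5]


Sorted: [1, 2, 5, 6, 10, 12, 16, 16, 17, 17, 20]
Mean = 122/11
Median = 12
Freq: {2: 1, 1: 1, 10: 1, 20: 1, 16: 2, 17: 2, 6: 1, 12: 1, 5: 1}
Mode: [16, 17]

Mean=122/11, Median=12, Mode=[16, 17]


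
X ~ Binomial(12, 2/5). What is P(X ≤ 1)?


P(X ≤ 1) = Σ P(X=i) for i=0..1
P(X=0) = 531441/244140625
P(X=1) = 4251528/244140625
Sum = 4782969/244140625

P(X ≤ 1) = 4782969/244140625 ≈ 1.96%


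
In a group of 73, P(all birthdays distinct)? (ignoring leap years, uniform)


P(all different) = Π(365-i)/365 for i=0..72
= (365/365)×(364/365)×...×(293/365)
= 0.000439

P ≈ 0.0004 ≈ 0.04%


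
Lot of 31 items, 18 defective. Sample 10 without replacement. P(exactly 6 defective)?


Hypergeometric: C(18,6)×C(13,4)/C(31,10)
= 18564×715/44352165 = 6188/20677

P(X=6) = 6188/20677 ≈ 29.93%


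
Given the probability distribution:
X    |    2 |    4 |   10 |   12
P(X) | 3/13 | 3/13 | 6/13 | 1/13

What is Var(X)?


E[X] = 90/13
E[X²] = 804/13
Var(X) = E[X²] - (E[X])² = 804/13 - 8100/169 = 2352/169

Var(X) = 2352/169 ≈ 13.9172


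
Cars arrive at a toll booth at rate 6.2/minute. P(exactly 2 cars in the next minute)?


Poisson(λ=6.2): P(X=2) = e^(-λ)×λ^k/k!
= e^(-6.2) × 6.2^2 / 2!
≈ 0.002029430636 × 38.44 / 2 ≈ 0.039006

P(X=2) ≈ 0.039006 ≈ 3.90%


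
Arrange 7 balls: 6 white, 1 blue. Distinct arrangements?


7!/(6!×1!) = 7

7


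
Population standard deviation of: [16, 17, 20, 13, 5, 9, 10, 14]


Mean = 104/8 = 13
  (16-13)²=9
  (17-13)²=16
  (20-13)²=49
  (13-13)²=0
  (5-13)²=64
  (9-13)²=16
  (10-13)²=9
  (14-13)²=1
Σ(x-μ)² = 164
σ² = 164/8 = 41/2

σ = √(41/2) ≈ 4.5277


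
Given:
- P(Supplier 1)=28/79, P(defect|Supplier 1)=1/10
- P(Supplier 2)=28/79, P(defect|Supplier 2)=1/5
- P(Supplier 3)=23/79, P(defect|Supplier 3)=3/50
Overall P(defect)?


P(B) = Σ P(B|Aᵢ)×P(Aᵢ)
  1/10×28/79 = 14/395
  1/5×28/79 = 28/395
  3/50×23/79 = 69/3950
Sum = 489/3950

P(defect) = 489/3950 ≈ 12.38%


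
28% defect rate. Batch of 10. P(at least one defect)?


P(all good) = (18/25)^10 = 3570467226624/95367431640625
P(≥1 defect) = 91796964414001/95367431640625

P = 91796964414001/95367431640625 ≈ 96.26%


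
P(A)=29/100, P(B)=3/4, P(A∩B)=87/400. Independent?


P(A)×P(B) = 87/400
P(A∩B) = 87/400
Equal ✓ → Independent

Yes, independent


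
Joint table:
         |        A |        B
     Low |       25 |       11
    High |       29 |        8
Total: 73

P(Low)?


P(Low) = (25+11)/73 = 36/73

P(Low) = 36/73 ≈ 49.32%


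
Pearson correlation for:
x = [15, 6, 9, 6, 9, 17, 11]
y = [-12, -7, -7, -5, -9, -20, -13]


n=7, Σx=73, Σy=-73, Σxy=-879, Σx²=869, Σy²=917
r = (7×(-879) - 73×(-73))/√((7×869 - 73²)(7×917 - (-73)²))
= -824/√(754×1090) = -824/√821860 ≈ -824/906.5649 ≈ -0.9089

r ≈ -0.9089


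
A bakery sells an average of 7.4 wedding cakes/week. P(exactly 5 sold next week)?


Poisson(λ=7.4): P(X=5) = e^(-λ)×λ^k/k!
= e^(-7.4) × 7.4^5 / 5!
≈ 0.0006112527611 × 22190.06624 / 120 ≈ 0.113031

P(X=5) ≈ 0.113031 ≈ 11.30%


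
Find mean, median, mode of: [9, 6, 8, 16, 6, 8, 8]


Sorted: [6, 6, 8, 8, 8, 9, 16]
Mean = 61/7
Median = 8
Freq: {9: 1, 6: 2, 8: 3, 16: 1}
Mode: [8]

Mean=61/7, Median=8, Mode=8


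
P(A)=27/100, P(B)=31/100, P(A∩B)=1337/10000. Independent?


P(A)×P(B) = 837/10000
P(A∩B) = 1337/10000
Not equal → NOT independent

No, not independent


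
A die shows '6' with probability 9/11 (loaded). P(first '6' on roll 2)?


Geometric: P(X=2) = (1-p)^(k-1)×p = (2/11)^1×9/11 = 18/121

P(X=2) = 18/121 ≈ 14.88%


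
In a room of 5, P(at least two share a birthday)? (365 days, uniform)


P(all different) = Π(365-i)/365 for i=0..4
= 0.972864
P(match) = 1 - 0.972864 = 0.027136

P ≈ 0.0271 ≈ 2.71%


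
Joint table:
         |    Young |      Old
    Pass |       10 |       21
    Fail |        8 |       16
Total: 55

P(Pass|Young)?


P(Pass|Young) = 10/(10+8) = 10/18 = 5/9

P = 5/9 ≈ 55.56%


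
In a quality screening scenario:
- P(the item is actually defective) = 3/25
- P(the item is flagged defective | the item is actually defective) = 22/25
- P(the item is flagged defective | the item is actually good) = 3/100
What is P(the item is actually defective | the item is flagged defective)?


Using Bayes' theorem:
P(A|B) = P(B|A)·P(A) / P(B)

P(the item is flagged defective) = 22/25 × 3/25 + 3/100 × 22/25
= 66/625 + 33/1250 = 33/250

P(the item is actually defective|the item is flagged defective) = (66/625) / (33/250) = 4/5

P(the item is actually defective|the item is flagged defective) = 4/5 ≈ 80.00%


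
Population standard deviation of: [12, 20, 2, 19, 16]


Mean = 69/5
  (12-69/5)²=81/25
  (20-69/5)²=961/25
  (2-69/5)²=3481/25
  (19-69/5)²=676/25
  (16-69/5)²=121/25
Σ(x-μ)² = 1064/5
σ² = (1064/5)/5 = 1064/25

σ = √(1064/25) ≈ 6.5238


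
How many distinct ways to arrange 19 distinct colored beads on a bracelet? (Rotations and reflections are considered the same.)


Free circular arrangements: rotations and reflections both identified.
(n-1)!/2 = 18!/2 = 6402373705728000/2 = 3201186852864000

3201186852864000


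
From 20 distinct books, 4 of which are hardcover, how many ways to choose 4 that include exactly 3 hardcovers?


Choose 3 of the 4 hardcovers and 1 of the other 16 books:
C(4,3)×C(16,1) = 4×16 = 64

64


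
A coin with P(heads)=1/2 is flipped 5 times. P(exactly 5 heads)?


Binomial: P(X=5) = C(5,5)×p^5×(1-p)^0
= 1 × 1/32 × 1 = 1/32

P(X=5) = 1/32 ≈ 3.12%


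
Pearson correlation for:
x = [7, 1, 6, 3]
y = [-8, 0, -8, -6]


n=4, Σx=17, Σy=-22, Σxy=-122, Σx²=95, Σy²=164
r = (4×(-122) - 17×(-22))/√((4×95 - 17²)(4×164 - (-22)²))
= -114/√(91×172) = -114/√15652 ≈ -114/125.1080 ≈ -0.9112

r ≈ -0.9112


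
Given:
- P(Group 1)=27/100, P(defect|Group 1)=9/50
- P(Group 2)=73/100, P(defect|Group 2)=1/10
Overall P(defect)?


P(B) = Σ P(B|Aᵢ)×P(Aᵢ)
  9/50×27/100 = 243/5000
  1/10×73/100 = 73/1000
Sum = 76/625

P(defect) = 76/625 ≈ 12.16%


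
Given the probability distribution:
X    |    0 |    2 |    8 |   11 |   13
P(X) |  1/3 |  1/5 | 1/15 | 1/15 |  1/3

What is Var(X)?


E[X] = 6
E[X²] = 1042/15
Var(X) = E[X²] - (E[X])² = 1042/15 - 36 = 502/15

Var(X) = 502/15 ≈ 33.4667


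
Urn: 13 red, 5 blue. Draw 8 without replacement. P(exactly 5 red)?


Hypergeometric: C(13,5)×C(5,3)/C(18,8)
= 1287×10/43758 = 5/17

P(X=5) = 5/17 ≈ 29.41%


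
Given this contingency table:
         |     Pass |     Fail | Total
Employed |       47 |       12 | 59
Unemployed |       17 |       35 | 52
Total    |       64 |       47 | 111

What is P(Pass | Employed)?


P(Pass | Employed) = 47/(47+12) = 47/59

P(Pass|Employed) = 47/59 ≈ 79.66%


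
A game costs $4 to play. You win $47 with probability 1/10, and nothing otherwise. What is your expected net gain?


E[gain] = (47-4)×1/10 + (-4)×9/10
= 43/10 - 18/5 = 7/10

Expected net gain = $7/10 ≈ $0.70


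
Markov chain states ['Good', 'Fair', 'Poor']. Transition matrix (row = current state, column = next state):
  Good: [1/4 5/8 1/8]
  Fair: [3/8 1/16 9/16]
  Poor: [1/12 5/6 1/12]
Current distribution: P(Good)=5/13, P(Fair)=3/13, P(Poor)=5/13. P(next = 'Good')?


P(next=Good) = Σᵢ P(now=i)×P(i→Good)
= 5/13×1/4 + 3/13×3/8 + 5/13×1/12
= 5/52 + 9/104 + 5/156 = 67/312

P = 67/312 ≈ 0.2147


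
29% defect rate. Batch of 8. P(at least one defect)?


P(all good) = (71/100)^8 = 645753531245761/10000000000000000
P(≥1 defect) = 9354246468754239/10000000000000000

P = 9354246468754239/10000000000000000 ≈ 93.54%


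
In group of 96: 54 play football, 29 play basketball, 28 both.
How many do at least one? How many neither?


|A∪B| = 54+29-28 = 55
Neither = 96-55 = 41

At least one: 55; Neither: 41


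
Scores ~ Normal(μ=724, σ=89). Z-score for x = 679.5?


z = (x - μ)/σ = (679.5 - 724)/89 = -0.5

z = -0.5


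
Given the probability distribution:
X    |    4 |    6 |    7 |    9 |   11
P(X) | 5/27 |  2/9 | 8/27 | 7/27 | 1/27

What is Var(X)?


E[X] = 62/9
E[X²] = 1376/27
Var(X) = E[X²] - (E[X])² = 1376/27 - 3844/81 = 284/81

Var(X) = 284/81 ≈ 3.5062


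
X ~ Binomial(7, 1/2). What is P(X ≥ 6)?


P(X ≥ 6) = Σ P(X=i) for i=6..7
P(X=6) = 7/128
P(X=7) = 1/128
Sum = 1/16

P(X ≥ 6) = 1/16 ≈ 6.25%


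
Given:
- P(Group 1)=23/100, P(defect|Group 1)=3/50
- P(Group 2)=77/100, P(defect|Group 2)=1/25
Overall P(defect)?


P(B) = Σ P(B|Aᵢ)×P(Aᵢ)
  3/50×23/100 = 69/5000
  1/25×77/100 = 77/2500
Sum = 223/5000

P(defect) = 223/5000 ≈ 4.46%


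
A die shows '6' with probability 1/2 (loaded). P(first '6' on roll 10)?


Geometric: P(X=10) = (1-p)^(k-1)×p = (1/2)^9×1/2 = 1/1024

P(X=10) = 1/1024 ≈ 0.10%


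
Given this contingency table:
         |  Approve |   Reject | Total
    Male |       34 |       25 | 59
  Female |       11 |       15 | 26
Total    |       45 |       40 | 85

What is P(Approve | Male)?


P(Approve | Male) = 34/(34+25) = 34/59

P(Approve|Male) = 34/59 ≈ 57.63%


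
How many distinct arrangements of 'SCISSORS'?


Letters: 8, freq: {'S': 4, 'C': 1, 'I': 1, 'O': 1, 'R': 1}
8!/(4!×1!×1!×1!×1!) = 40320/24 = 1680

1680


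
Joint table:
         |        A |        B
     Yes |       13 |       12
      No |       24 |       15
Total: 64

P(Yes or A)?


P(Yes∨A) = P(Yes) + P(A) - P(Yes∧A)
= (25 + 37 - 13)/64 = 49/64

P = 49/64 ≈ 76.56%


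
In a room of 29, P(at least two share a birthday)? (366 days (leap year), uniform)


P(all different) = Π(366-i)/366 for i=0..28
= 0.320056
P(match) = 1 - 0.320056 = 0.679944

P ≈ 0.6799 ≈ 67.99%


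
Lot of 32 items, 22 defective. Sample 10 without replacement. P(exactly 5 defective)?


Hypergeometric: C(22,5)×C(10,5)/C(32,10)
= 26334×252/64512240 = 276507/2688010

P(X=5) = 276507/2688010 ≈ 10.29%


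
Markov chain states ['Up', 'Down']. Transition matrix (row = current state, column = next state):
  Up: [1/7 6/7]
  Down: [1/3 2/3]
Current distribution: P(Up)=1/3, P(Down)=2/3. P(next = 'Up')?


P(next=Up) = Σᵢ P(now=i)×P(i→Up)
= 1/3×1/7 + 2/3×1/3
= 1/21 + 2/9 = 17/63

P = 17/63 ≈ 0.2698


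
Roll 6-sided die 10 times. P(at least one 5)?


P(no 5)^10 = (5/6)^10 = 9765625/60466176
P(≥1) = 1 - 9765625/60466176 = 50700551/60466176

P = 50700551/60466176 ≈ 83.85%


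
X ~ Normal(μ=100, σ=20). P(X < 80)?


z = (80-100)/20 = -1.0
P(Z < -1.0) = 0.1587

P(X < 80) ≈ 0.1587


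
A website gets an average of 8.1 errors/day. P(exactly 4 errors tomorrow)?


Poisson(λ=8.1): P(X=4) = e^(-λ)×λ^k/k!
= e^(-8.1) × 8.1^4 / 4!
≈ 0.0003035391381 × 4304.6721 / 24 ≈ 0.054443

P(X=4) ≈ 0.054443 ≈ 5.44%


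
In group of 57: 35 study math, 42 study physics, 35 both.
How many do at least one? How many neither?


|A∪B| = 35+42-35 = 42
Neither = 57-42 = 15

At least one: 42; Neither: 15


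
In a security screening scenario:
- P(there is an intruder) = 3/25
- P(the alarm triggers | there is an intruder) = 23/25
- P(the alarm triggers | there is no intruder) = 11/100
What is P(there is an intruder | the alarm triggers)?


Using Bayes' theorem:
P(A|B) = P(B|A)·P(A) / P(B)

P(the alarm triggers) = 23/25 × 3/25 + 11/100 × 22/25
= 69/625 + 121/1250 = 259/1250

P(there is an intruder|the alarm triggers) = (69/625) / (259/1250) = 138/259

P(there is an intruder|the alarm triggers) = 138/259 ≈ 53.28%


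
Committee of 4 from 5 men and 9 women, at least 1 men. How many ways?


Count by #men:
  1M,3W: C(5,1)×C(9,3)=420
  2M,2W: C(5,2)×C(9,2)=360
  3M,1W: C(5,3)×C(9,1)=90
  4M,0W: C(5,4)×C(9,0)=5
Total = 875

875


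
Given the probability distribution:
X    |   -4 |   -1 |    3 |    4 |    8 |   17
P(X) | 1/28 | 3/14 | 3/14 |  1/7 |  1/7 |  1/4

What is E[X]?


E[X] = Σ x·P(X=x)
= (-4)×(1/28) + (-1)×(3/14) + (3)×(3/14) + (4)×(1/7) + (8)×(1/7) + (17)×(1/4)
= 25/4

E[X] = 25/4


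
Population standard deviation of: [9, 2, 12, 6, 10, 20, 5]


Mean = 64/7
  (9-64/7)²=1/49
  (2-64/7)²=2500/49
  (12-64/7)²=400/49
  (6-64/7)²=484/49
  (10-64/7)²=36/49
  (20-64/7)²=5776/49
  (5-64/7)²=841/49
Σ(x-μ)² = 1434/7
σ² = (1434/7)/7 = 1434/49

σ = √(1434/49) ≈ 5.4097


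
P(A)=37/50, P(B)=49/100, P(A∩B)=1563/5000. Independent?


P(A)×P(B) = 1813/5000
P(A∩B) = 1563/5000
Not equal → NOT independent

No, not independent


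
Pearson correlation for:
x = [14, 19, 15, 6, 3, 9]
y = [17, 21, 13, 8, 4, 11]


n=6, Σx=66, Σy=74, Σxy=991, Σx²=908, Σy²=1100
r = (6×991 - 66×74)/√((6×908 - 66²)(6×1100 - 74²))
= 1062/√(1092×1124) = 1062/√1227408 ≈ 1062/1107.8845 ≈ 0.9586

r ≈ 0.9586


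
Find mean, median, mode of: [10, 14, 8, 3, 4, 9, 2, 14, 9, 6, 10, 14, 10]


Sorted: [2, 3, 4, 6, 8, 9, 9, 10, 10, 10, 14, 14, 14]
Mean = 113/13
Median = 9
Freq: {10: 3, 14: 3, 8: 1, 3: 1, 4: 1, 9: 2, 2: 1, 6: 1}
Mode: [10, 14]

Mean=113/13, Median=9, Mode=[10, 14]


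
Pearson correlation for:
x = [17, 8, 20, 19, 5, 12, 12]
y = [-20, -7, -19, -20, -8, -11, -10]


n=7, Σx=93, Σy=-95, Σxy=-1448, Σx²=1427, Σy²=1495
r = (7×(-1448) - 93×(-95))/√((7×1427 - 93²)(7×1495 - (-95)²))
= -1301/√(1340×1440) = -1301/√1929600 ≈ -1301/1389.1004 ≈ -0.9366

r ≈ -0.9366


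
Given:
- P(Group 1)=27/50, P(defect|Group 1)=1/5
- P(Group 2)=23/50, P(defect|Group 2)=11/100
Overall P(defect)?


P(B) = Σ P(B|Aᵢ)×P(Aᵢ)
  1/5×27/50 = 27/250
  11/100×23/50 = 253/5000
Sum = 793/5000

P(defect) = 793/5000 ≈ 15.86%


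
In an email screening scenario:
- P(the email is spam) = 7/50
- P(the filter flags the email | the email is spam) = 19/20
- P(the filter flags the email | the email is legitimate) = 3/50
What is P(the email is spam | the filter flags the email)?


Using Bayes' theorem:
P(A|B) = P(B|A)·P(A) / P(B)

P(the filter flags the email) = 19/20 × 7/50 + 3/50 × 43/50
= 133/1000 + 129/2500 = 923/5000

P(the email is spam|the filter flags the email) = (133/1000) / (923/5000) = 665/923

P(the email is spam|the filter flags the email) = 665/923 ≈ 72.05%


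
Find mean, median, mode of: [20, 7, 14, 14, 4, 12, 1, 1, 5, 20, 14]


Sorted: [1, 1, 4, 5, 7, 12, 14, 14, 14, 20, 20]
Mean = 112/11
Median = 12
Freq: {20: 2, 7: 1, 14: 3, 4: 1, 12: 1, 1: 2, 5: 1}
Mode: [14]

Mean=112/11, Median=12, Mode=14


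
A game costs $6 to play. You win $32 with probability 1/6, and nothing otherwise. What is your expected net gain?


E[gain] = (32-6)×1/6 + (-6)×5/6
= 13/3 - 5 = -2/3

Expected net gain = $-2/3 ≈ $-0.67


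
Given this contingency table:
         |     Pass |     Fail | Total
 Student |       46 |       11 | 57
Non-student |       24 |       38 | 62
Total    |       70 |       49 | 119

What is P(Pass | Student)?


P(Pass | Student) = 46/(46+11) = 46/57

P(Pass|Student) = 46/57 ≈ 80.70%


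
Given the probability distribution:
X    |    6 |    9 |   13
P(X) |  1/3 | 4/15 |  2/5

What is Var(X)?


E[X] = 48/5
E[X²] = 506/5
Var(X) = E[X²] - (E[X])² = 506/5 - 2304/25 = 226/25

Var(X) = 226/25 ≈ 9.0400


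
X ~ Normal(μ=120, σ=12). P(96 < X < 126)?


z₁=(96-120)/12=-2.0, z₂=(126-120)/12=0.5
P = Φ(0.5) - Φ(-2.0) = 0.691462 - 0.022750 = 0.668712 ≈ 0.6687

P(96 < X < 126) ≈ 0.6687


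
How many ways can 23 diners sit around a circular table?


Circular arrangements of 23 distinct objects: fix one position to break rotational symmetry.
(n-1)! = 22! = 1124000727777607680000

1124000727777607680000


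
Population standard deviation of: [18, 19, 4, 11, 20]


Mean = 72/5
  (18-72/5)²=324/25
  (19-72/5)²=529/25
  (4-72/5)²=2704/25
  (11-72/5)²=289/25
  (20-72/5)²=784/25
Σ(x-μ)² = 926/5
σ² = (926/5)/5 = 926/25

σ = √(926/25) ≈ 6.0860


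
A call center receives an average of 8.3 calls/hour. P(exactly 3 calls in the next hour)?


Poisson(λ=8.3): P(X=3) = e^(-λ)×λ^k/k!
= e^(-8.3) × 8.3^3 / 3!
≈ 0.0002485168271 × 571.787 / 6 ≈ 0.023683

P(X=3) ≈ 0.023683 ≈ 2.37%


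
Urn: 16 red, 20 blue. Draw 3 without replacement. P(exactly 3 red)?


Hypergeometric: C(16,3)×C(20,0)/C(36,3)
= 560×1/7140 = 4/51

P(X=3) = 4/51 ≈ 7.84%


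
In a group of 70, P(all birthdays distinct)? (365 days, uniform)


P(all different) = Π(365-i)/365 for i=0..69
= (365/365)×(364/365)×...×(296/365)
= 0.000840

P ≈ 0.0008 ≈ 0.08%


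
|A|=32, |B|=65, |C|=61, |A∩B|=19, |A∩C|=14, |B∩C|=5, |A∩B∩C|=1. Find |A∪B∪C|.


|A∪B∪C| = 32+65+61-19-14-5+1 = 121

|A∪B∪C| = 121


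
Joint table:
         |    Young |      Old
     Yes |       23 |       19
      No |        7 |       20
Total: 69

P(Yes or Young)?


P(Yes∨Young) = P(Yes) + P(Young) - P(Yes∧Young)
= (42 + 30 - 23)/69 = 49/69

P = 49/69 ≈ 71.01%


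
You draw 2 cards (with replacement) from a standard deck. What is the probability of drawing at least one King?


P(not a King) = 48/52 = 12/13
P(none in 2 draws) = (12/13)^2 = 144/169
P(≥1 King) = 1 - 144/169 = 25/169

P = 25/169 ≈ 14.79%


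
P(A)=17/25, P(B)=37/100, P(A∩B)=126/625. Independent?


P(A)×P(B) = 629/2500
P(A∩B) = 126/625
Not equal → NOT independent

No, not independent


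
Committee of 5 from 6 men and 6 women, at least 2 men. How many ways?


Count by #men:
  2M,3W: C(6,2)×C(6,3)=300
  3M,2W: C(6,3)×C(6,2)=300
  4M,1W: C(6,4)×C(6,1)=90
  5M,0W: C(6,5)×C(6,0)=6
Total = 696

696


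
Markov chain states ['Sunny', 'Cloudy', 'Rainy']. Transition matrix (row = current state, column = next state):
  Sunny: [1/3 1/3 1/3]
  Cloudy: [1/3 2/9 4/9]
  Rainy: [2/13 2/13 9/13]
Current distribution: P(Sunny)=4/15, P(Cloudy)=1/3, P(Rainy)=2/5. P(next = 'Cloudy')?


P(next=Cloudy) = Σᵢ P(now=i)×P(i→Cloudy)
= 4/15×1/3 + 1/3×2/9 + 2/5×2/13
= 4/45 + 2/27 + 4/65 = 394/1755

P = 394/1755 ≈ 0.2245


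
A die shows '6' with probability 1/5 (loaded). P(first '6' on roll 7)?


Geometric: P(X=7) = (1-p)^(k-1)×p = (4/5)^6×1/5 = 4096/78125

P(X=7) = 4096/78125 ≈ 5.24%


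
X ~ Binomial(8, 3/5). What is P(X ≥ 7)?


P(X ≥ 7) = Σ P(X=i) for i=7..8
P(X=7) = 34992/390625
P(X=8) = 6561/390625
Sum = 41553/390625

P(X ≥ 7) = 41553/390625 ≈ 10.64%


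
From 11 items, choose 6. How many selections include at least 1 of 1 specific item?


Complement: C(11,6) - C(10,6) = 462 - 210 = 252

252


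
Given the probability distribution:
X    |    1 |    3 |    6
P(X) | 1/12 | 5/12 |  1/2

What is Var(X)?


E[X] = 13/3
E[X²] = 131/6
Var(X) = E[X²] - (E[X])² = 131/6 - 169/9 = 55/18

Var(X) = 55/18 ≈ 3.0556


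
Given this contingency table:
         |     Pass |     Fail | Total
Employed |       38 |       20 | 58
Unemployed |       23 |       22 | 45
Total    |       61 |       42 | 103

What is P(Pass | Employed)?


P(Pass | Employed) = 38/(38+20) = 38/58 = 19/29

P(Pass|Employed) = 19/29 ≈ 65.52%


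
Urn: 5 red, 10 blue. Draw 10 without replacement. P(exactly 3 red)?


Hypergeometric: C(5,3)×C(10,7)/C(15,10)
= 10×120/3003 = 400/1001

P(X=3) = 400/1001 ≈ 39.96%


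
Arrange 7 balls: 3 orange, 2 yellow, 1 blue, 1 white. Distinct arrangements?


7!/(3!×2!×1!×1!) = 420

420


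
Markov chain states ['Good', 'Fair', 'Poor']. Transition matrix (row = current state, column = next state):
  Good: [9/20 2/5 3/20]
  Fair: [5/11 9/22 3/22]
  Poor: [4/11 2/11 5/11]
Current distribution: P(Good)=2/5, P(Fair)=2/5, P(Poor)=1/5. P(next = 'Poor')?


P(next=Poor) = Σᵢ P(now=i)×P(i→Poor)
= 2/5×3/20 + 2/5×3/22 + 1/5×5/11
= 3/50 + 3/55 + 1/11 = 113/550

P = 113/550 ≈ 0.2055


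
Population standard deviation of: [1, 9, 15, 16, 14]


Mean = 55/5 = 11
  (1-11)²=100
  (9-11)²=4
  (15-11)²=16
  (16-11)²=25
  (14-11)²=9
Σ(x-μ)² = 154
σ² = 154/5

σ = √(154/5) ≈ 5.5498


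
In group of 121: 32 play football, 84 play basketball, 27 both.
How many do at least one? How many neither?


|A∪B| = 32+84-27 = 89
Neither = 121-89 = 32

At least one: 89; Neither: 32


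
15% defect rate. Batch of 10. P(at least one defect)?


P(all good) = (17/20)^10 = 2015993900449/10240000000000
P(≥1 defect) = 8224006099551/10240000000000

P = 8224006099551/10240000000000 ≈ 80.31%


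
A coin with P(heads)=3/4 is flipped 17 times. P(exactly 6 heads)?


Binomial: P(X=6) = C(17,6)×p^6×(1-p)^11
= 12376 × 729/4096 × 1/4194304 = 1127763/2147483648

P(X=6) = 1127763/2147483648 ≈ 0.05%


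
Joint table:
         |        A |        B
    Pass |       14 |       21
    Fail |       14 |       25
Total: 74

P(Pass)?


P(Pass) = (14+21)/74 = 35/74

P(Pass) = 35/74 ≈ 47.30%


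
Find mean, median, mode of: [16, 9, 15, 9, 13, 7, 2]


Sorted: [2, 7, 9, 9, 13, 15, 16]
Mean = 71/7
Median = 9
Freq: {16: 1, 9: 2, 15: 1, 13: 1, 7: 1, 2: 1}
Mode: [9]

Mean=71/7, Median=9, Mode=9


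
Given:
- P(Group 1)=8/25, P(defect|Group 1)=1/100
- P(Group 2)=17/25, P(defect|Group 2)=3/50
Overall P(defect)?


P(B) = Σ P(B|Aᵢ)×P(Aᵢ)
  1/100×8/25 = 2/625
  3/50×17/25 = 51/1250
Sum = 11/250

P(defect) = 11/250 ≈ 4.40%


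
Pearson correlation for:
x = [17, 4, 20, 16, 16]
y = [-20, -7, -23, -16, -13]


n=5, Σx=73, Σy=-79, Σxy=-1292, Σx²=1217, Σy²=1403
r = (5×(-1292) - 73×(-79))/√((5×1217 - 73²)(5×1403 - (-79)²))
= -693/√(756×774) = -693/√585144 ≈ -693/764.9471 ≈ -0.9059

r ≈ -0.9059


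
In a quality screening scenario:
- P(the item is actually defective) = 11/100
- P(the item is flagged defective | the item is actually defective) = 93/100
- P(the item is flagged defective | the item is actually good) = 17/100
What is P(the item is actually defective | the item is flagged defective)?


Using Bayes' theorem:
P(A|B) = P(B|A)·P(A) / P(B)

P(the item is flagged defective) = 93/100 × 11/100 + 17/100 × 89/100
= 1023/10000 + 1513/10000 = 317/1250

P(the item is actually defective|the item is flagged defective) = (1023/10000) / (317/1250) = 1023/2536

P(the item is actually defective|the item is flagged defective) = 1023/2536 ≈ 40.34%


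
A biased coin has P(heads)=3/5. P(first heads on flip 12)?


Geometric: P(X=12) = (1-p)^(k-1)×p = (2/5)^11×3/5 = 6144/244140625

P(X=12) = 6144/244140625 ≈ 0.00%


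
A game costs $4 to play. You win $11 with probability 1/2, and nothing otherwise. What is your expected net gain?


E[gain] = (11-4)×1/2 + (-4)×1/2
= 7/2 - 2 = 3/2

Expected net gain = $3/2 ≈ $1.50


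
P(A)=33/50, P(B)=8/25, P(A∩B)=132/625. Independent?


P(A)×P(B) = 132/625
P(A∩B) = 132/625
Equal ✓ → Independent

Yes, independent


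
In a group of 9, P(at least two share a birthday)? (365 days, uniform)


P(all different) = Π(365-i)/365 for i=0..8
= 0.905376
P(match) = 1 - 0.905376 = 0.094624

P ≈ 0.0946 ≈ 9.46%


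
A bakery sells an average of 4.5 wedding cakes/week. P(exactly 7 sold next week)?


Poisson(λ=4.5): P(X=7) = e^(-λ)×λ^k/k!
= e^(-4.5) × 4.5^7 / 7!
≈ 0.01110899654 × 37366.9453125 / 5040 ≈ 0.082363

P(X=7) ≈ 0.082363 ≈ 8.24%


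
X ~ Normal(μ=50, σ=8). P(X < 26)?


z = (26-50)/8 = -3.0
P(Z < -3.0) = 0.0013

P(X < 26) ≈ 0.0013


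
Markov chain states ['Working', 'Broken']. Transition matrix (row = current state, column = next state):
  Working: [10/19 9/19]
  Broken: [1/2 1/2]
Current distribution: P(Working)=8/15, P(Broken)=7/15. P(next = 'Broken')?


P(next=Broken) = Σᵢ P(now=i)×P(i→Broken)
= 8/15×9/19 + 7/15×1/2
= 24/95 + 7/30 = 277/570

P = 277/570 ≈ 0.4860


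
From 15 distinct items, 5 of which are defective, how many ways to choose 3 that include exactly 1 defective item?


Choose 1 of the 5 defective items and 2 of the other 10 items:
C(5,1)×C(10,2) = 5×45 = 225

225


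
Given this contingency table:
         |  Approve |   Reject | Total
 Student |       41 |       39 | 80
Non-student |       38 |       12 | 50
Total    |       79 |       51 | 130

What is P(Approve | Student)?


P(Approve | Student) = 41/(41+39) = 41/80

P(Approve|Student) = 41/80 ≈ 51.25%


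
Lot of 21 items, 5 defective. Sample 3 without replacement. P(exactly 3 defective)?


Hypergeometric: C(5,3)×C(16,0)/C(21,3)
= 10×1/1330 = 1/133

P(X=3) = 1/133 ≈ 0.75%


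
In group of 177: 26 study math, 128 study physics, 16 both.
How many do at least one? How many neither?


|A∪B| = 26+128-16 = 138
Neither = 177-138 = 39

At least one: 138; Neither: 39


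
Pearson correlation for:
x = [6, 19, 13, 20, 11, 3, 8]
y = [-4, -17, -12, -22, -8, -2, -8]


n=7, Σx=80, Σy=-73, Σxy=-1101, Σx²=1160, Σy²=1065
r = (7×(-1101) - 80×(-73))/√((7×1160 - 80²)(7×1065 - (-73)²))
= -1867/√(1720×2126) = -1867/√3656720 ≈ -1867/1912.2552 ≈ -0.9763

r ≈ -0.9763


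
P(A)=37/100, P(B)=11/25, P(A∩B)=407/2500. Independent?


P(A)×P(B) = 407/2500
P(A∩B) = 407/2500
Equal ✓ → Independent

Yes, independent


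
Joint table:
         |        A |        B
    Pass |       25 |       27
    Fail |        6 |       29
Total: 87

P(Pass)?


P(Pass) = (25+27)/87 = 52/87

P(Pass) = 52/87 ≈ 59.77%


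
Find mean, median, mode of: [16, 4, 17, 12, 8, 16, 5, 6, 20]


Sorted: [4, 5, 6, 8, 12, 16, 16, 17, 20]
Mean = 104/9
Median = 12
Freq: {16: 2, 4: 1, 17: 1, 12: 1, 8: 1, 5: 1, 6: 1, 20: 1}
Mode: [16]

Mean=104/9, Median=12, Mode=16


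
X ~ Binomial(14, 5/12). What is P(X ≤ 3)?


P(X ≤ 3) = Σ P(X=i) for i=0..3
P(X=0) = 678223072849/1283918464548864
P(X=1) = 3391115364245/641959232274432
P(X=2) = 31488928382275/1283918464548864
P(X=3) = 22492091701625/320979616137216
Sum = 64458874495057/641959232274432

P(X ≤ 3) = 64458874495057/641959232274432 ≈ 10.04%


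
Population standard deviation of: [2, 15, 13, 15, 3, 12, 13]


Mean = 73/7
  (2-73/7)²=3481/49
  (15-73/7)²=1024/49
  (13-73/7)²=324/49
  (15-73/7)²=1024/49
  (3-73/7)²=2704/49
  (12-73/7)²=121/49
  (13-73/7)²=324/49
Σ(x-μ)² = 1286/7
σ² = (1286/7)/7 = 1286/49

σ = √(1286/49) ≈ 5.1230


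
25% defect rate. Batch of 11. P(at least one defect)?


P(all good) = (3/4)^11 = 177147/4194304
P(≥1 defect) = 4017157/4194304

P = 4017157/4194304 ≈ 95.78%


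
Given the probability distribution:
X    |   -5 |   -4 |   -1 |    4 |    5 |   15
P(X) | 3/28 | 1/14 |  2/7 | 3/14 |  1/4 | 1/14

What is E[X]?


E[X] = Σ x·P(X=x)
= (-5)×(3/28) + (-4)×(1/14) + (-1)×(2/7) + (4)×(3/14) + (5)×(1/4) + (15)×(1/14)
= 29/14

E[X] = 29/14


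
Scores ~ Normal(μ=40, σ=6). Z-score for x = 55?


z = (x - μ)/σ = (55 - 40)/6 = 2.5

z = 2.5


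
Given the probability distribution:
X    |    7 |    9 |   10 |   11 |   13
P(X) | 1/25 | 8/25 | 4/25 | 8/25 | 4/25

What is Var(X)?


E[X] = 259/25
E[X²] = 2741/25
Var(X) = E[X²] - (E[X])² = 2741/25 - 67081/625 = 1444/625

Var(X) = 1444/625 ≈ 2.3104


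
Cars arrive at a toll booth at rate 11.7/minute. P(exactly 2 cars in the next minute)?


Poisson(λ=11.7): P(X=2) = e^(-λ)×λ^k/k!
= e^(-11.7) × 11.7^2 / 2!
≈ 8.293819161e-06 × 136.89 / 2 ≈ 0.000568

P(X=2) ≈ 0.000568 ≈ 0.06%


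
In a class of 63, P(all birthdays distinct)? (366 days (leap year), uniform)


P(all different) = Π(366-i)/366 for i=0..62
= (366/366)×(365/366)×...×(304/366)
= 0.003452

P ≈ 0.0035 ≈ 0.35%


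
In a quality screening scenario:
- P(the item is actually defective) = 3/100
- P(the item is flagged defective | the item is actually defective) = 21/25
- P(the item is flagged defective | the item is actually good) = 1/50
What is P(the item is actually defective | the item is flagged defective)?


Using Bayes' theorem:
P(A|B) = P(B|A)·P(A) / P(B)

P(the item is flagged defective) = 21/25 × 3/100 + 1/50 × 97/100
= 63/2500 + 97/5000 = 223/5000

P(the item is actually defective|the item is flagged defective) = (63/2500) / (223/5000) = 126/223

P(the item is actually defective|the item is flagged defective) = 126/223 ≈ 56.50%


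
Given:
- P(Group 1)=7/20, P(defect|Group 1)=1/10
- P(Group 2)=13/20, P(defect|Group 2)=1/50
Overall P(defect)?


P(B) = Σ P(B|Aᵢ)×P(Aᵢ)
  1/10×7/20 = 7/200
  1/50×13/20 = 13/1000
Sum = 6/125

P(defect) = 6/125 ≈ 4.80%


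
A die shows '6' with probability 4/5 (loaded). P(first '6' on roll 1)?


Geometric: P(X=1) = (1-p)^(k-1)×p = (1/5)^0×4/5 = 4/5

P(X=1) = 4/5 ≈ 80.00%


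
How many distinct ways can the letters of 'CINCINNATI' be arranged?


Letters: 10, freq: {'C': 2, 'I': 3, 'N': 3, 'A': 1, 'T': 1}
10!/(2!×3!×3!×1!×1!) = 3628800/72 = 50400

50400


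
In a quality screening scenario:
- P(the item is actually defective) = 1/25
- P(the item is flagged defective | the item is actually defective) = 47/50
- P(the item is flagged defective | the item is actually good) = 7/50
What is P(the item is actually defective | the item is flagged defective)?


Using Bayes' theorem:
P(A|B) = P(B|A)·P(A) / P(B)

P(the item is flagged defective) = 47/50 × 1/25 + 7/50 × 24/25
= 47/1250 + 84/625 = 43/250

P(the item is actually defective|the item is flagged defective) = (47/1250) / (43/250) = 47/215

P(the item is actually defective|the item is flagged defective) = 47/215 ≈ 21.86%


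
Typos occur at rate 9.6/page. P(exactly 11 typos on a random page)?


Poisson(λ=9.6): P(X=11) = e^(-λ)×λ^k/k!
= e^(-9.6) × 9.6^11 / 11!
≈ 6.772873649e-05 × 63823933055.2 / 39916800 ≈ 0.108293

P(X=11) ≈ 0.108293 ≈ 10.83%


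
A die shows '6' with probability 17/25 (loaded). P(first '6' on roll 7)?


Geometric: P(X=7) = (1-p)^(k-1)×p = (8/25)^6×17/25 = 4456448/6103515625

P(X=7) = 4456448/6103515625 ≈ 0.07%


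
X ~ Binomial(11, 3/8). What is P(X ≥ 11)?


P(X ≥ 11) = Σ P(X=i) for i=11..11
P(X=11) = 177147/8589934592
Sum = 177147/8589934592

P(X ≥ 11) = 177147/8589934592 ≈ 0.00%


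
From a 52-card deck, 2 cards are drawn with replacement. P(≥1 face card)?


P(not a face card) = 40/52 = 10/13
P(none in 2 draws) = (10/13)^2 = 100/169
P(≥1 face card) = 1 - 100/169 = 69/169

P = 69/169 ≈ 40.83%


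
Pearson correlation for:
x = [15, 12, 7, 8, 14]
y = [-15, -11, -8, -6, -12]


n=5, Σx=56, Σy=-52, Σxy=-629, Σx²=678, Σy²=590
r = (5×(-629) - 56×(-52))/√((5×678 - 56²)(5×590 - (-52)²))
= -233/√(254×246) = -233/√62484 ≈ -233/249.9680 ≈ -0.9321

r ≈ -0.9321


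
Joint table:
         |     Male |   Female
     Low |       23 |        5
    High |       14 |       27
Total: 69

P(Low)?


P(Low) = (23+5)/69 = 28/69

P(Low) = 28/69 ≈ 40.58%


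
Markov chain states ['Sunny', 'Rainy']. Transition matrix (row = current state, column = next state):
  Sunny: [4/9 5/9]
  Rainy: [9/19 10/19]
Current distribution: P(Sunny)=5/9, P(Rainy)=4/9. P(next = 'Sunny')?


P(next=Sunny) = Σᵢ P(now=i)×P(i→Sunny)
= 5/9×4/9 + 4/9×9/19
= 20/81 + 4/19 = 704/1539

P = 704/1539 ≈ 0.4574


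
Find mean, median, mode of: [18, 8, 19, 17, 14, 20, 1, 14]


Sorted: [1, 8, 14, 14, 17, 18, 19, 20]
Mean = 111/8
Median = 31/2
Freq: {18: 1, 8: 1, 19: 1, 17: 1, 14: 2, 20: 1, 1: 1}
Mode: [14]

Mean=111/8, Median=31/2, Mode=14


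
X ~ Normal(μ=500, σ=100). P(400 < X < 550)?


z₁=(400-500)/100=-1.0, z₂=(550-500)/100=0.5
P = Φ(0.5) - Φ(-1.0) = 0.691462 - 0.158655 = 0.532807 ≈ 0.5328

P(400 < X < 550) ≈ 0.5328


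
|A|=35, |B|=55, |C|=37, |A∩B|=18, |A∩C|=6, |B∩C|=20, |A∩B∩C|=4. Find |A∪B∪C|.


|A∪B∪C| = 35+55+37-18-6-20+4 = 87

|A∪B∪C| = 87


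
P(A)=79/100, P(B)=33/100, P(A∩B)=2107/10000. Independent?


P(A)×P(B) = 2607/10000
P(A∩B) = 2107/10000
Not equal → NOT independent

No, not independent


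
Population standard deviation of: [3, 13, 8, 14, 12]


Mean = 50/5 = 10
  (3-10)²=49
  (13-10)²=9
  (8-10)²=4
  (14-10)²=16
  (12-10)²=4
Σ(x-μ)² = 82
σ² = 82/5

σ = √(82/5) ≈ 4.0497


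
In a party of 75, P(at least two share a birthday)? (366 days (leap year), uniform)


P(all different) = Π(366-i)/366 for i=0..74
= 0.000287
P(match) = 1 - 0.000287 = 0.999713

P ≈ 0.9997 ≈ 99.97%


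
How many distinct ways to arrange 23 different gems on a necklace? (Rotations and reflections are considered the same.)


Free circular arrangements: rotations and reflections both identified.
(n-1)!/2 = 22!/2 = 1124000727777607680000/2 = 562000363888803840000

562000363888803840000


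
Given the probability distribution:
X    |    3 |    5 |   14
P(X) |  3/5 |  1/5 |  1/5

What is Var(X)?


E[X] = 28/5
E[X²] = 248/5
Var(X) = E[X²] - (E[X])² = 248/5 - 784/25 = 456/25

Var(X) = 456/25 ≈ 18.2400


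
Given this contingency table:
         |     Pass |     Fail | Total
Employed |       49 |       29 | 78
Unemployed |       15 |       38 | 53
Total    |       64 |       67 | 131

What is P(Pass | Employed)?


P(Pass | Employed) = 49/(49+29) = 49/78

P(Pass|Employed) = 49/78 ≈ 62.82%


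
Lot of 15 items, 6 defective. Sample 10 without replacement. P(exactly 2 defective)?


Hypergeometric: C(6,2)×C(9,8)/C(15,10)
= 15×9/3003 = 45/1001

P(X=2) = 45/1001 ≈ 4.50%


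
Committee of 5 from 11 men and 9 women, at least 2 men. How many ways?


Count by #men:
  2M,3W: C(11,2)×C(9,3)=4620
  3M,2W: C(11,3)×C(9,2)=5940
  4M,1W: C(11,4)×C(9,1)=2970
  5M,0W: C(11,5)×C(9,0)=462
Total = 13992

13992


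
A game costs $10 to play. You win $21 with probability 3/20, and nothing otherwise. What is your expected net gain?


E[gain] = (21-10)×3/20 + (-10)×17/20
= 33/20 - 17/2 = -137/20

Expected net gain = $-137/20 ≈ $-6.85


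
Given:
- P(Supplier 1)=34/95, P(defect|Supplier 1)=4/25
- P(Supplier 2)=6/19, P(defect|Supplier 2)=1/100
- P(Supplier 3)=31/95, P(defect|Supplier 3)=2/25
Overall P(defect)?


P(B) = Σ P(B|Aᵢ)×P(Aᵢ)
  4/25×34/95 = 136/2375
  1/100×6/19 = 3/950
  2/25×31/95 = 62/2375
Sum = 411/4750

P(defect) = 411/4750 ≈ 8.65%


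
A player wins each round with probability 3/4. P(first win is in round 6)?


Geometric: P(X=6) = (1-p)^(k-1)×p = (1/4)^5×3/4 = 3/4096

P(X=6) = 3/4096 ≈ 0.07%


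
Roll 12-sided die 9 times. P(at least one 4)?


P(no 4)^9 = (11/12)^9 = 2357947691/5159780352
P(≥1) = 1 - 2357947691/5159780352 = 2801832661/5159780352

P = 2801832661/5159780352 ≈ 54.30%


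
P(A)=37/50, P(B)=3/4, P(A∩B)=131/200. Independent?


P(A)×P(B) = 111/200
P(A∩B) = 131/200
Not equal → NOT independent

No, not independent


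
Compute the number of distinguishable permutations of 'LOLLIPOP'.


Letters: 8, freq: {'L': 3, 'O': 2, 'I': 1, 'P': 2}
8!/(3!×2!×1!×2!) = 40320/24 = 1680

1680


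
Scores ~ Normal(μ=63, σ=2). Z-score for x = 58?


z = (x - μ)/σ = (58 - 63)/2 = -2.5

z = -2.5


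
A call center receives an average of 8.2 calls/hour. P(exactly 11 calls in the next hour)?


Poisson(λ=8.2): P(X=11) = e^(-λ)×λ^k/k!
= e^(-8.2) × 8.2^11 / 11!
≈ 0.00027465357 × 11270738569.5 / 39916800 ≈ 0.077550

P(X=11) ≈ 0.077550 ≈ 7.76%


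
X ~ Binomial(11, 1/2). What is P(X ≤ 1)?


P(X ≤ 1) = Σ P(X=i) for i=0..1
P(X=0) = 1/2048
P(X=1) = 11/2048
Sum = 3/512

P(X ≤ 1) = 3/512 ≈ 0.59%


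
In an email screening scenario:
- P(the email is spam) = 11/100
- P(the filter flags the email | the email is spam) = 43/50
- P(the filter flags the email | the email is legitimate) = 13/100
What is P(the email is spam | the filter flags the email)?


Using Bayes' theorem:
P(A|B) = P(B|A)·P(A) / P(B)

P(the filter flags the email) = 43/50 × 11/100 + 13/100 × 89/100
= 473/5000 + 1157/10000 = 2103/10000

P(the email is spam|the filter flags the email) = (473/5000) / (2103/10000) = 946/2103

P(the email is spam|the filter flags the email) = 946/2103 ≈ 44.98%


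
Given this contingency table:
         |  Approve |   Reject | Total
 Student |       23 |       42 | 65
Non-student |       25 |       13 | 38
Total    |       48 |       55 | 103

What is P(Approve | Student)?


P(Approve | Student) = 23/(23+42) = 23/65

P(Approve|Student) = 23/65 ≈ 35.38%


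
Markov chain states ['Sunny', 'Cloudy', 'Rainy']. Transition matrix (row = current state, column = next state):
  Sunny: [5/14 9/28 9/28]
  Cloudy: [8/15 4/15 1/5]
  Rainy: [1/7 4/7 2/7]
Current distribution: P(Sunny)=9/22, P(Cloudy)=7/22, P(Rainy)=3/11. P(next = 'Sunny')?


P(next=Sunny) = Σᵢ P(now=i)×P(i→Sunny)
= 9/22×5/14 + 7/22×8/15 + 3/11×1/7
= 45/308 + 28/165 + 3/77 = 149/420

P = 149/420 ≈ 0.3548


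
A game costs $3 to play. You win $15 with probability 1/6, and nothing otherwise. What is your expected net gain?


E[gain] = (15-3)×1/6 + (-3)×5/6
= 2 - 5/2 = -1/2

Expected net gain = $-1/2 ≈ $-0.50
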